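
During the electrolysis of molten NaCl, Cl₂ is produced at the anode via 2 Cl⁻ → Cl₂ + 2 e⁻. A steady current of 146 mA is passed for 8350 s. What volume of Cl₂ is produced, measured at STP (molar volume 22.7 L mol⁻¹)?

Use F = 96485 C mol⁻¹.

Q = I·t = 0.1460 A × 8350.0 s = 1219 C.
n(e⁻) = Q/F = 1219 / 96485 = 0.01264 mol.
2 electrons are transferred per Cl₂ molecule, so n(Cl₂) = 0.01264 / 2 = 0.006318 mol.
V = n × V_m = 0.006318 × 22.7 = 0.143 L.

0.143 L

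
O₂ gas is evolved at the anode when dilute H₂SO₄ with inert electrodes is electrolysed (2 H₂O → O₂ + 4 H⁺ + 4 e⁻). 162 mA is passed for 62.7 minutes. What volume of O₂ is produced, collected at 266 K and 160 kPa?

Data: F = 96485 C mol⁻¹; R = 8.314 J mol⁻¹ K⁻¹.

Q = I·t = 0.1620 A × 3762.0 s = 609.4 C.
n(e⁻) = Q/F = 609.4 / 96485 = 0.006316 mol.
4 electrons are transferred per O₂ molecule, so n(O₂) = 0.006316 / 4 = 0.001579 mol.
V = nRT/P = (0.001579 × 8.314 × 266) / (160 × 10³ Pa) = 2.18 × 10⁻⁵ m³ = 0.0218 L.

0.0218 L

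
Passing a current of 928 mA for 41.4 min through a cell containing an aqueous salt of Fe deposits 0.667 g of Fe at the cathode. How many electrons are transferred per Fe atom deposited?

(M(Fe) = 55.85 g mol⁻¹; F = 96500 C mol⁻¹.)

Q = I·t = 0.9280 A × 2484.0 s = 2305 C, so n(e⁻) = 2305/96500 = 0.02389 mol.
n(Fe) deposited = 0.667 / 55.85 = 0.01194 mol.
Electrons per atom = n(e⁻)/n(Fe) = 0.02389 / 0.01194 = 2.00 ≈ 2, so the ion is Fe²⁺.

2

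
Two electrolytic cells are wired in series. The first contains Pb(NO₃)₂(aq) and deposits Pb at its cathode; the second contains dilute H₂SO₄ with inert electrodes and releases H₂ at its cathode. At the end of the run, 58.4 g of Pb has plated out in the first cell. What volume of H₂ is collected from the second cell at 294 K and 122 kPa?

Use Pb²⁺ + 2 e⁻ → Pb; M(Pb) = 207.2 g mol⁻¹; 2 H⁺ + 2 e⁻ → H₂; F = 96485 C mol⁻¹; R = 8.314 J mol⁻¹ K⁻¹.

5.65 L

n(Pb) = 58.4 / 207.2 = 0.2819 mol, so n(e⁻) = 2 × 0.2819 = 0.5637 mol.
The cells are in series, so the same 0.5637 mol of electrons passes through the second cell.
2 H⁺ + 2 e⁻ → H₂ — 2 mol e⁻ per mol H₂, so n(H₂) = 0.5637/2 = 0.2819 mol.
V = nRT/P = (0.2819 × 8.314 × 294) / (122 × 10³) = 0.00565 m³ = 5.65 L.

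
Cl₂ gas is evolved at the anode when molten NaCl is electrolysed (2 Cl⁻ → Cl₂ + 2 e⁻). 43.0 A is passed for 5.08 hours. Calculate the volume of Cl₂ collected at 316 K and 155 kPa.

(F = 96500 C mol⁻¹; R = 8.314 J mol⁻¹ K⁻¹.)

69.1 L

Q = I·t = 43.00 A × 18288 s = 786400 C.
n(e⁻) = Q/F = 786400 / 96500 = 8.149 mol.
2 electrons are transferred per Cl₂ molecule, so n(Cl₂) = 8.149 / 2 = 4.075 mol.
V = nRT/P = (4.075 × 8.314 × 316) / (155 × 10³ Pa) = 0.0691 m³ = 69.1 L.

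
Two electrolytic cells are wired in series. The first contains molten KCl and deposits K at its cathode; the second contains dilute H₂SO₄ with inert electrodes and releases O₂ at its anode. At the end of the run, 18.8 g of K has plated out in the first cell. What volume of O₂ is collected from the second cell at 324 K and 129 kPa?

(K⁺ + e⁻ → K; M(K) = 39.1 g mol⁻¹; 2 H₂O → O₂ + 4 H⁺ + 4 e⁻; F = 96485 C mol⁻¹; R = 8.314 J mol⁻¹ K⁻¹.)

n(K) = 18.8 / 39.1 = 0.4808 mol, so n(e⁻) = 1 × 0.4808 = 0.4808 mol.
The cells are in series, so the same 0.4808 mol of electrons passes through the second cell.
2 H₂O → O₂ + 4 H⁺ + 4 e⁻ — 4 mol e⁻ per mol O₂, so n(O₂) = 0.4808/4 = 0.1202 mol.
V = nRT/P = (0.1202 × 8.314 × 324) / (129 × 10³) = 0.00251 m³ = 2.51 L.

2.51 L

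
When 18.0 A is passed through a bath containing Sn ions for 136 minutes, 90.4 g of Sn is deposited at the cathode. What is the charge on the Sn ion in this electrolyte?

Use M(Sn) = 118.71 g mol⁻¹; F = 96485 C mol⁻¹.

+2

Q = I·t = 18.00 A × 8160.0 s = 146900 C, so n(e⁻) = 146900/96485 = 1.522 mol.
n(Sn) deposited = 90.4 / 118.71 = 0.7615 mol.
Electrons per atom = n(e⁻)/n(Sn) = 1.522 / 0.7615 = 2.00 ≈ 2, so the ion is Sn²⁺.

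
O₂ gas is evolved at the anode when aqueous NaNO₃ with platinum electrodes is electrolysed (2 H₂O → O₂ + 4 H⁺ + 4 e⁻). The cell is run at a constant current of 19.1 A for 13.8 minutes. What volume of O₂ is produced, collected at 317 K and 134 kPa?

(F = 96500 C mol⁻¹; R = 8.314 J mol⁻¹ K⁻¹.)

0.806 L

Q = I·t = 19.10 A × 828.00 s = 15810 C.
n(e⁻) = Q/F = 15810 / 96500 = 0.1639 mol.
4 electrons are transferred per O₂ molecule, so n(O₂) = 0.1639 / 4 = 0.04097 mol.
V = nRT/P = (0.04097 × 8.314 × 317) / (134 × 10³ Pa) = 8.06 × 10⁻⁴ m³ = 0.806 L.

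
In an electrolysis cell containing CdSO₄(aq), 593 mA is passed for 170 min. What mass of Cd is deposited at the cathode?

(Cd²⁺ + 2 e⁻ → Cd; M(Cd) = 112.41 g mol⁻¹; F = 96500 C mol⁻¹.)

Q = I·t = 0.5930 A × 10200 s = 6049 C.
n(e⁻) = Q/F = 6049 / 96500 = 0.06268 mol.
Cd²⁺ + 2 e⁻ → Cd, so n(Cd) = n(e⁻)/2 = 0.03134 mol.
m = n·M = 0.03134 × 112.41 = 3.52 g.

3.52 g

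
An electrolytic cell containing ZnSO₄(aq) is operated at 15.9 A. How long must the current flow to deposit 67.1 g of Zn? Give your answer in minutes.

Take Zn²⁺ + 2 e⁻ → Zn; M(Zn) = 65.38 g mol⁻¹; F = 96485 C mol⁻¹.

n(Zn) = m/M = 67.1 / 65.38 = 1.026 mol.
Each Zn atom requires 2 electrons, so n(e⁻) = 2 × 1.026 = 2.053 mol.
Q = n(e⁻)·F = 2.053 × 96485 = 198000 C.
t = Q/I = 198000 / 15.90 A = 12460 s = 208 min.

208 min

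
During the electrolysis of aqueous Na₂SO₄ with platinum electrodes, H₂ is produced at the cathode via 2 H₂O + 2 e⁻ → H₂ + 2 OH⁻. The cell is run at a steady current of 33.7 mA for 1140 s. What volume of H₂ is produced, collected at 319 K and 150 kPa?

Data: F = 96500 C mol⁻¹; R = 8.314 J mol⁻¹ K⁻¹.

0.00352 L

Q = I·t = 0.03370 A × 1140.0 s = 38.42 C.
n(e⁻) = Q/F = 38.42 / 96500 = 0.0003981 mol.
2 electrons are transferred per H₂ molecule, so n(H₂) = 0.0003981 / 2 = 0.0001991 mol.
V = nRT/P = (0.0001991 × 8.314 × 319) / (150 × 10³ Pa) = 3.52 × 10⁻⁶ m³ = 0.00352 L.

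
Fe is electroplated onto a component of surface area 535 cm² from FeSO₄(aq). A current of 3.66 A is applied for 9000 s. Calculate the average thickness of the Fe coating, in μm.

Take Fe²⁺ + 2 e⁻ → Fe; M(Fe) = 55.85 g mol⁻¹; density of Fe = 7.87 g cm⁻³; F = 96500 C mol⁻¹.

22.6 μm

Q = I·t = 3.660 × 9000.0 = 32940 C; n(e⁻) = 0.3413 mol.
n(Fe) = n(e⁻)/2 = 0.1707 mol, so m = 0.1707 × 55.85 = 9.532 g.
Volume = m/ρ = 9.532 / 7.87 = 1.211 cm³.
Thickness = V/A = 1.211 / 535 = 0.00226 cm = 22.6 μm.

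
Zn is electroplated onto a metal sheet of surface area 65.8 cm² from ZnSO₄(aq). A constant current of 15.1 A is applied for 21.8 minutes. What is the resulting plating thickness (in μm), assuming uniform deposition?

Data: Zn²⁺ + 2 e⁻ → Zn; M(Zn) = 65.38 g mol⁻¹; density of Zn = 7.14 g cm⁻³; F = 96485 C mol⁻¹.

142 μm

Q = I·t = 15.10 × 1308.0 = 19750 C; n(e⁻) = 0.2047 mol.
n(Zn) = n(e⁻)/2 = 0.1024 mol, so m = 0.1024 × 65.38 = 6.692 g.
Volume = m/ρ = 6.692 / 7.14 = 0.9372 cm³.
Thickness = V/A = 0.9372 / 65.8 = 0.0142 cm = 142 μm.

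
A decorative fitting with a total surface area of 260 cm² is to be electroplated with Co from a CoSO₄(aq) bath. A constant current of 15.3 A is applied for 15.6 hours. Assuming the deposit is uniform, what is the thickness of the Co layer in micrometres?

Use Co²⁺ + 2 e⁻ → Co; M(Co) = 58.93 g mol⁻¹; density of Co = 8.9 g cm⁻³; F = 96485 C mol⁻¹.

Q = I·t = 15.30 × 56160 = 859200 C; n(e⁻) = 8.906 mol.
n(Co) = n(e⁻)/2 = 4.453 mol, so m = 4.453 × 58.93 = 262.4 g.
Volume = m/ρ = 262.4 / 8.9 = 29.48 cm³.
Thickness = V/A = 29.48 / 260 = 0.113 cm = 1130 μm.

1130 μm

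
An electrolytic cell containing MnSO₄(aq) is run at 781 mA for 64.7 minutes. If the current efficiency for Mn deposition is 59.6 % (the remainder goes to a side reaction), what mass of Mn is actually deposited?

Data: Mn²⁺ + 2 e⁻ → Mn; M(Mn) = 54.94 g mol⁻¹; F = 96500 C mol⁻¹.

Q = I·t = 0.7810 × 3882.0 = 3032 C.
n(e⁻) = 3032/96500 = 0.03142 mol; theoretically n(Mn) = 0.03142/2 = 0.01571 mol, m_theo = 0.8631 g.
At 59.6 % efficiency, m_actual = 0.596 × 0.8631 = 0.514 g.

0.514 g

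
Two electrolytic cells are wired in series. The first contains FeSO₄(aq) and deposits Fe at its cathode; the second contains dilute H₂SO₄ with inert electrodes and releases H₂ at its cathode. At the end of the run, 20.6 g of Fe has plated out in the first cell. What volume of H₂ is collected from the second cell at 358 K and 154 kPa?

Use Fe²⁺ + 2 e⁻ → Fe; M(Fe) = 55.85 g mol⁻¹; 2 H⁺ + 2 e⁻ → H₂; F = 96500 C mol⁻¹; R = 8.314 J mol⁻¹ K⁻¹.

n(Fe) = 20.6 / 55.85 = 0.3688 mol, so n(e⁻) = 2 × 0.3688 = 0.7377 mol.
The cells are in series, so the same 0.7377 mol of electrons passes through the second cell.
2 H⁺ + 2 e⁻ → H₂ — 2 mol e⁻ per mol H₂, so n(H₂) = 0.7377/2 = 0.3688 mol.
V = nRT/P = (0.3688 × 8.314 × 358) / (154 × 10³) = 0.00713 m³ = 7.13 L.

7.13 L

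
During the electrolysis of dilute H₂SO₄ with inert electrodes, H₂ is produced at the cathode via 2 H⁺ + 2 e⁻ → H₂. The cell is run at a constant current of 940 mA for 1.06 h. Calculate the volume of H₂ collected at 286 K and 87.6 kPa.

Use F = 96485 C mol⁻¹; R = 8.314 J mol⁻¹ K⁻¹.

0.505 L

Q = I·t = 0.9400 A × 3816.0 s = 3587 C.
n(e⁻) = Q/F = 3587 / 96485 = 0.03718 mol.
2 electrons are transferred per H₂ molecule, so n(H₂) = 0.03718 / 2 = 0.01859 mol.
V = nRT/P = (0.01859 × 8.314 × 286) / (87.6 × 10³ Pa) = 5.05 × 10⁻⁴ m³ = 0.505 L.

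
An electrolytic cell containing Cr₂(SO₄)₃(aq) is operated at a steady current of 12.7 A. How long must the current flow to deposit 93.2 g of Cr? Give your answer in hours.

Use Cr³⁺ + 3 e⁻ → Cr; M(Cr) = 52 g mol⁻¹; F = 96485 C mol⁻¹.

n(Cr) = m/M = 93.2 / 52 = 1.792 mol.
Each Cr atom requires 3 electrons, so n(e⁻) = 3 × 1.792 = 5.377 mol.
Q = n(e⁻)·F = 5.377 × 96485 = 518800 C.
t = Q/I = 518800 / 12.70 A = 40850 s = 11.3 h.

11.3 h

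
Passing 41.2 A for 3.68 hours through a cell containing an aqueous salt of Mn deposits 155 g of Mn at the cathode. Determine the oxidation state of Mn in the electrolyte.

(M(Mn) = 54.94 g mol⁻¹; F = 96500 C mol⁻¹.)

+2

Q = I·t = 41.20 A × 13248 s = 545800 C, so n(e⁻) = 545800/96500 = 5.656 mol.
n(Mn) deposited = 155 / 54.94 = 2.821 mol.
Electrons per atom = n(e⁻)/n(Mn) = 5.656 / 2.821 = 2.00 ≈ 2, so the ion is Mn²⁺.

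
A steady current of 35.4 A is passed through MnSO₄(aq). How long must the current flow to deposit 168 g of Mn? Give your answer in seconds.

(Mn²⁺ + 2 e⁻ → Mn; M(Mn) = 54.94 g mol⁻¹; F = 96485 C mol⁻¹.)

16700 s

n(Mn) = m/M = 168 / 54.94 = 3.058 mol.
Each Mn atom requires 2 electrons, so n(e⁻) = 2 × 3.058 = 6.116 mol.
Q = n(e⁻)·F = 6.116 × 96485 = 590100 C.
t = Q/I = 590100 / 35.40 A = 16670 s.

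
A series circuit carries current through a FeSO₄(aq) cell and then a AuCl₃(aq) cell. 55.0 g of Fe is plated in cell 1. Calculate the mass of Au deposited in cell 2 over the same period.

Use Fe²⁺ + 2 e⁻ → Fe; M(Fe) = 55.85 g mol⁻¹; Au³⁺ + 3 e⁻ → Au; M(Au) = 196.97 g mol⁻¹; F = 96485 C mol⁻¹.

n(Fe) = 55.0 / 55.85 = 0.9848 mol.
Since Fe²⁺ + 2 e⁻ → Fe, n(e⁻) passed = 2 × 0.9848 = 1.970 mol.
Cells in series carry the same charge, so the same 1.970 mol of electrons passes through cell 2.
Au³⁺ + 3 e⁻ → Au, so n(Au) = 1.970 / 3 = 0.6565 mol.
m(Au) = 0.6565 × 196.97 = 129 g.

129 g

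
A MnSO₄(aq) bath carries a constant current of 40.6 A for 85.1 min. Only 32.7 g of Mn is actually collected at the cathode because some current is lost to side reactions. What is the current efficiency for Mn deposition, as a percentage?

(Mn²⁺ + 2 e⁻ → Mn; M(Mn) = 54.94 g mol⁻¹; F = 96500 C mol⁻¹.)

55.4 %

Q = I·t = 40.60 × 5106.0 = 207300 C; n(e⁻) = 207300/96500 = 2.148 mol.
Theoretical n(Mn) = n(e⁻)/2 = 1.074 mol, i.e. m_theo = 1.074 × 54.94 = 59.01 g.
Efficiency = m_actual / m_theo = 32.7 / 59.01 = 55.4 %.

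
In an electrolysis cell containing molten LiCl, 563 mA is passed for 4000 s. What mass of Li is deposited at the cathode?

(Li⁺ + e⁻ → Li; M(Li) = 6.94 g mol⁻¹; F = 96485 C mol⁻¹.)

Q = I·t = 0.5630 A × 4000.0 s = 2252 C.
n(e⁻) = Q/F = 2252 / 96485 = 0.02334 mol.
Li⁺ + e⁻ → Li, so n(Li) = n(e⁻)/1 = 0.02334 mol.
m = n·M = 0.02334 × 6.94 = 0.162 g.

0.162 g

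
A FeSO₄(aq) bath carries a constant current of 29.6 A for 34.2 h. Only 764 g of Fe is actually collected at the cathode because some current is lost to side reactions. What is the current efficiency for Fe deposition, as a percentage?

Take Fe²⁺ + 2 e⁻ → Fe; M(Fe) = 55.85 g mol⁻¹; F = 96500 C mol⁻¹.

72.4 %

Q = I·t = 29.60 × 123120 = 3644000 C; n(e⁻) = 3644000/96500 = 37.77 mol.
Theoretical n(Fe) = n(e⁻)/2 = 18.88 mol, i.e. m_theo = 18.88 × 55.85 = 1055 g.
Efficiency = m_actual / m_theo = 764 / 1055 = 72.4 %.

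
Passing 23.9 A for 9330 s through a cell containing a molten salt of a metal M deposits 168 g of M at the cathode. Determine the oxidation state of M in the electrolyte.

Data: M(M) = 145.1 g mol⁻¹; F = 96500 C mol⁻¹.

+2

Q = I·t = 23.90 A × 9330.0 s = 223000 C, so n(e⁻) = 223000/96500 = 2.311 mol.
n(M) deposited = 168 / 145.1 = 1.158 mol.
Electrons per atom = n(e⁻)/n(M) = 2.311 / 1.158 = 2.00 ≈ 2, so the ion is M²⁺.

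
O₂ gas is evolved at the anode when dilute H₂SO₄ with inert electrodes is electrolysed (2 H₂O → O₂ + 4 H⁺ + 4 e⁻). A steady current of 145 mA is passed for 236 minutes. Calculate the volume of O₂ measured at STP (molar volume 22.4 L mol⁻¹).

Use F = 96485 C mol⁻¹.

Q = I·t = 0.1450 A × 14160 s = 2053 C.
n(e⁻) = Q/F = 2053 / 96485 = 0.02128 mol.
4 electrons are transferred per O₂ molecule, so n(O₂) = 0.02128 / 4 = 0.005320 mol.
V = n × V_m = 0.005320 × 22.4 = 0.119 L.

0.119 L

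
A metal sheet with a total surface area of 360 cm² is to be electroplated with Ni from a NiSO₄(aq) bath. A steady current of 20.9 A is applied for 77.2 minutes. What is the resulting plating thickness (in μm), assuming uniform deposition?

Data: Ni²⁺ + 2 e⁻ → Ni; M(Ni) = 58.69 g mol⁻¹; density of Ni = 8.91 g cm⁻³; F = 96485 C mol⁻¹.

91.8 μm

Q = I·t = 20.90 × 4632.0 = 96810 C; n(e⁻) = 1.003 mol.
n(Ni) = n(e⁻)/2 = 0.5017 mol, so m = 0.5017 × 58.69 = 29.44 g.
Volume = m/ρ = 29.44 / 8.91 = 3.305 cm³.
Thickness = V/A = 3.305 / 360 = 0.00918 cm = 91.8 μm.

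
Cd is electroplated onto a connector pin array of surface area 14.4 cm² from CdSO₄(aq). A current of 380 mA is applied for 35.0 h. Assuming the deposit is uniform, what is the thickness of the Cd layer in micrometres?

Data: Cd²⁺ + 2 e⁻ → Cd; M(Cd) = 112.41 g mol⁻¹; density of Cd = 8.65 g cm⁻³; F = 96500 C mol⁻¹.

2240 μm

Q = I·t = 0.3800 × 126000 = 47880 C; n(e⁻) = 0.4962 mol.
n(Cd) = n(e⁻)/2 = 0.2481 mol, so m = 0.2481 × 112.41 = 27.89 g.
Volume = m/ρ = 27.89 / 8.65 = 3.224 cm³.
Thickness = V/A = 3.224 / 14.4 = 0.224 cm = 2240 μm.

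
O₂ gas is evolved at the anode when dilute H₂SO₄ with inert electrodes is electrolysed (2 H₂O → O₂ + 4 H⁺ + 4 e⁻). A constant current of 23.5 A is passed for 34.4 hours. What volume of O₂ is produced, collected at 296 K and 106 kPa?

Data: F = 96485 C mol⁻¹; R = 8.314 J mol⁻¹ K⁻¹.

Q = I·t = 23.50 A × 123840 s = 2910000 C.
n(e⁻) = Q/F = 2910000 / 96485 = 30.16 mol.
4 electrons are transferred per O₂ molecule, so n(O₂) = 30.16 / 4 = 7.541 mol.
V = nRT/P = (7.541 × 8.314 × 296) / (106 × 10³ Pa) = 0.175 m³ = 175 L.

175 L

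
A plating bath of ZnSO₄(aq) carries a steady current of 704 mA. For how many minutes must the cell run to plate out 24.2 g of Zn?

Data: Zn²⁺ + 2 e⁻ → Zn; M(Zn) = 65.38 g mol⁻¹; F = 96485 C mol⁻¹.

n(Zn) = m/M = 24.2 / 65.38 = 0.3701 mol.
Each Zn atom requires 2 electrons, so n(e⁻) = 2 × 0.3701 = 0.7403 mol.
Q = n(e⁻)·F = 0.7403 × 96485 = 71430 C.
t = Q/I = 71430 / 0.7040 A = 101500 s = 1690 min.

1690 min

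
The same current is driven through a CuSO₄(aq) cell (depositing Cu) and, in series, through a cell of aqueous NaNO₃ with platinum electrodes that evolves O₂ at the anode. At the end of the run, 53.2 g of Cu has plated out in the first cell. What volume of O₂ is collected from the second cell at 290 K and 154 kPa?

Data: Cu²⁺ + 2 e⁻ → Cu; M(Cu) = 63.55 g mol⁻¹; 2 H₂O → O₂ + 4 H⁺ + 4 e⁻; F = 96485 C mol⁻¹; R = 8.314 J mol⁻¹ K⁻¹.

n(Cu) = 53.2 / 63.55 = 0.8371 mol, so n(e⁻) = 2 × 0.8371 = 1.674 mol.
The cells are in series, so the same 1.674 mol of electrons passes through the second cell.
2 H₂O → O₂ + 4 H⁺ + 4 e⁻ — 4 mol e⁻ per mol O₂, so n(O₂) = 1.674/4 = 0.4186 mol.
V = nRT/P = (0.4186 × 8.314 × 290) / (154 × 10³) = 0.00655 m³ = 6.55 L.

6.55 L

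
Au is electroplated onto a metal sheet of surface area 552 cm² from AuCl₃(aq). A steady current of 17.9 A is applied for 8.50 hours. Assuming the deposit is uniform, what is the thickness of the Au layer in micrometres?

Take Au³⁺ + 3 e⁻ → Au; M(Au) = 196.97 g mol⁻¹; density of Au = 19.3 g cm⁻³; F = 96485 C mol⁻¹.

350 μm

Q = I·t = 17.90 × 30600 = 547700 C; n(e⁻) = 5.677 mol.
n(Au) = n(e⁻)/3 = 1.892 mol, so m = 1.892 × 196.97 = 372.7 g.
Volume = m/ρ = 372.7 / 19.3 = 19.31 cm³.
Thickness = V/A = 19.31 / 552 = 0.0350 cm = 350 μm.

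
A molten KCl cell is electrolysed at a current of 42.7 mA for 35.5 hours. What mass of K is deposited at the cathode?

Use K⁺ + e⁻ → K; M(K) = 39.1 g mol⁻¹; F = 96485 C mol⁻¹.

Q = I·t = 0.04270 A × 127800 s = 5457 C.
n(e⁻) = Q/F = 5457 / 96485 = 0.05656 mol.
K⁺ + e⁻ → K, so n(K) = n(e⁻)/1 = 0.05656 mol.
m = n·M = 0.05656 × 39.1 = 2.21 g.

2.21 g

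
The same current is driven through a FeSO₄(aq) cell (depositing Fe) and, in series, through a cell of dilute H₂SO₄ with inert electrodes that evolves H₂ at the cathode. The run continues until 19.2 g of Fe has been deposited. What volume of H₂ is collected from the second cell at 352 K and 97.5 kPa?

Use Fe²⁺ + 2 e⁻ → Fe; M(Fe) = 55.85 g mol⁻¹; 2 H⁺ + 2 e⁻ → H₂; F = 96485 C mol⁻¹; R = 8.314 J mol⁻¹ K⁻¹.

n(Fe) = 19.2 / 55.85 = 0.3438 mol, so n(e⁻) = 2 × 0.3438 = 0.6876 mol.
The cells are in series, so the same 0.6876 mol of electrons passes through the second cell.
2 H⁺ + 2 e⁻ → H₂ — 2 mol e⁻ per mol H₂, so n(H₂) = 0.6876/2 = 0.3438 mol.
V = nRT/P = (0.3438 × 8.314 × 352) / (97.5 × 10³) = 0.0103 m³ = 10.3 L.

10.3 L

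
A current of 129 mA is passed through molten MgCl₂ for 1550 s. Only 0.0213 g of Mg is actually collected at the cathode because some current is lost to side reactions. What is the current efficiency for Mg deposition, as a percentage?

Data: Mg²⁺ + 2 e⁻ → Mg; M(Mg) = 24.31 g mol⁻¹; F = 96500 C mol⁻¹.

84.6 %

Q = I·t = 0.1290 × 1550.0 = 200.0 C; n(e⁻) = 200.0/96500 = 0.002072 mol.
Theoretical n(Mg) = n(e⁻)/2 = 0.001036 mol, i.e. m_theo = 0.001036 × 24.31 = 0.02519 g.
Efficiency = m_actual / m_theo = 0.0213 / 0.02519 = 84.6 %.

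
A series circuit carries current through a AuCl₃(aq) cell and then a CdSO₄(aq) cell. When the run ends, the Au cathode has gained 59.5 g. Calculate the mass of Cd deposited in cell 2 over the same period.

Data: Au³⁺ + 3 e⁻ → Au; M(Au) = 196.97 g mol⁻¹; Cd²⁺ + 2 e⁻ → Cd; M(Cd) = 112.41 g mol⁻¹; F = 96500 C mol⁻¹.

50.9 g

n(Au) = 59.5 / 196.97 = 0.3021 mol.
Since Au³⁺ + 3 e⁻ → Au, n(e⁻) passed = 3 × 0.3021 = 0.9062 mol.
Cells in series carry the same charge, so the same 0.9062 mol of electrons passes through cell 2.
Cd²⁺ + 2 e⁻ → Cd, so n(Cd) = 0.9062 / 2 = 0.4531 mol.
m(Cd) = 0.4531 × 112.41 = 50.9 g.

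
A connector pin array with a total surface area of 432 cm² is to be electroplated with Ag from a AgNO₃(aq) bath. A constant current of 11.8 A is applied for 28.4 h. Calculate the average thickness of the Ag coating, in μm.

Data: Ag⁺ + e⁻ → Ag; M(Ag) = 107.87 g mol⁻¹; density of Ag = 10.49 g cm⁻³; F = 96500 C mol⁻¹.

Q = I·t = 11.80 × 102240 = 1206000 C; n(e⁻) = 12.50 mol.
n(Ag) = n(e⁻)/1 = 12.50 mol, so m = 12.50 × 107.87 = 1349 g.
Volume = m/ρ = 1349 / 10.49 = 128.6 cm³.
Thickness = V/A = 128.6 / 432 = 0.298 cm = 2980 μm.

2980 μm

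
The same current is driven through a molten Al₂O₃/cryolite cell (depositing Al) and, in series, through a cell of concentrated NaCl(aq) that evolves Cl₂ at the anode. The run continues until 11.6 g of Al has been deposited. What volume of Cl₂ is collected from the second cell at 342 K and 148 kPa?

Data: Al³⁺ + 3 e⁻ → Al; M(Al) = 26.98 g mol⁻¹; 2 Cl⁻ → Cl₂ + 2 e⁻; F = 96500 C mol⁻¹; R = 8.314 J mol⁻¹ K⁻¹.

12.4 L

n(Al) = 11.6 / 26.98 = 0.4299 mol, so n(e⁻) = 3 × 0.4299 = 1.290 mol.
The cells are in series, so the same 1.290 mol of electrons passes through the second cell.
2 Cl⁻ → Cl₂ + 2 e⁻ — 2 mol e⁻ per mol Cl₂, so n(Cl₂) = 1.290/2 = 0.6449 mol.
V = nRT/P = (0.6449 × 8.314 × 342) / (148 × 10³) = 0.0124 m³ = 12.4 L.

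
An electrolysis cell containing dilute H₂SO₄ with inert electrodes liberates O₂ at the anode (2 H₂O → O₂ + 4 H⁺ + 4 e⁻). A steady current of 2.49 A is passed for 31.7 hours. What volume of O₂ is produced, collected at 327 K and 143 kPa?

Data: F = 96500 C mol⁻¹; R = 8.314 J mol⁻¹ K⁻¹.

Q = I·t = 2.490 A × 114120 s = 284200 C.
n(e⁻) = Q/F = 284200 / 96500 = 2.945 mol.
4 electrons are transferred per O₂ molecule, so n(O₂) = 2.945 / 4 = 0.7362 mol.
V = nRT/P = (0.7362 × 8.314 × 327) / (143 × 10³ Pa) = 0.0140 m³ = 14.0 L.

14.0 L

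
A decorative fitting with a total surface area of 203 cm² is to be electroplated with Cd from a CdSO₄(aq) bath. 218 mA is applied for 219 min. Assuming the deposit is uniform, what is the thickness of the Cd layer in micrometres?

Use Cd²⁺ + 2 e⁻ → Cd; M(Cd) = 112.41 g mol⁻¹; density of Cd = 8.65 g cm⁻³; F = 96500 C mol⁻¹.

9.50 μm

Q = I·t = 0.2180 × 13140 = 2865 C; n(e⁻) = 0.02968 mol.
n(Cd) = n(e⁻)/2 = 0.01484 mol, so m = 0.01484 × 112.41 = 1.668 g.
Volume = m/ρ = 1.668 / 8.65 = 0.1929 cm³.
Thickness = V/A = 0.1929 / 203 = 9.50 × 10⁻⁴ cm = 9.50 μm.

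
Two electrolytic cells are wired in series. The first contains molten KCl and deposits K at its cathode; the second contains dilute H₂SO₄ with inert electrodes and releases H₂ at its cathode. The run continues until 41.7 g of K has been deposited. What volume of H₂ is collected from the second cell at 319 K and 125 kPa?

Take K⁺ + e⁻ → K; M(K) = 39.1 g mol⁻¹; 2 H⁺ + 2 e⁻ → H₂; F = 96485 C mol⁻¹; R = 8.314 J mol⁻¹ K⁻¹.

11.3 L

n(K) = 41.7 / 39.1 = 1.066 mol, so n(e⁻) = 1 × 1.066 = 1.066 mol.
The cells are in series, so the same 1.066 mol of electrons passes through the second cell.
2 H⁺ + 2 e⁻ → H₂ — 2 mol e⁻ per mol H₂, so n(H₂) = 1.066/2 = 0.5332 mol.
V = nRT/P = (0.5332 × 8.314 × 319) / (125 × 10³) = 0.0113 m³ = 11.3 L.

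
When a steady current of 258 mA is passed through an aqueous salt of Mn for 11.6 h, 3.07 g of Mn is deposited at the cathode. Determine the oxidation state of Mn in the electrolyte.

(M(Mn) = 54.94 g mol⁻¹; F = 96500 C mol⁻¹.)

+2

Q = I·t = 0.2580 A × 41760 s = 10770 C, so n(e⁻) = 10770/96500 = 0.1116 mol.
n(Mn) deposited = 3.07 / 54.94 = 0.05588 mol.
Electrons per atom = n(e⁻)/n(Mn) = 0.1116 / 0.05588 = 2.00 ≈ 2, so the ion is Mn²⁺.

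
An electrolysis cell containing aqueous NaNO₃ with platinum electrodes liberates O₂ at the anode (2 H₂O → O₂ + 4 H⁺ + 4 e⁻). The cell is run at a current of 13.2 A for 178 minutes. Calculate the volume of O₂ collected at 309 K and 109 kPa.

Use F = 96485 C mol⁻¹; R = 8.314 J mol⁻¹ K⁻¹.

8.61 L

Q = I·t = 13.20 A × 10680 s = 141000 C.
n(e⁻) = Q/F = 141000 / 96485 = 1.461 mol.
4 electrons are transferred per O₂ molecule, so n(O₂) = 1.461 / 4 = 0.3653 mol.
V = nRT/P = (0.3653 × 8.314 × 309) / (109 × 10³ Pa) = 0.00861 m³ = 8.61 L.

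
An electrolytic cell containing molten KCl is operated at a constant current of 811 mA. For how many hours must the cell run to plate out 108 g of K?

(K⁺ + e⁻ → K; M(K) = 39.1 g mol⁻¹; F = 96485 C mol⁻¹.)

91.3 h

n(K) = m/M = 108 / 39.1 = 2.762 mol.
Each K atom requires 1 electron, so n(e⁻) = 1 × 2.762 = 2.762 mol.
Q = n(e⁻)·F = 2.762 × 96485 = 266500 C.
t = Q/I = 266500 / 0.8110 A = 328600 s = 91.3 h.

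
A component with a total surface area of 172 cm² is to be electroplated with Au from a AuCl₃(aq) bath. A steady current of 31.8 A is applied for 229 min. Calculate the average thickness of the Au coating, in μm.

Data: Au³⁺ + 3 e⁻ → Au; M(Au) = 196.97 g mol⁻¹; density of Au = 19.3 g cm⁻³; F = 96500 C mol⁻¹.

Q = I·t = 31.80 × 13740 = 436900 C; n(e⁻) = 4.528 mol.
n(Au) = n(e⁻)/3 = 1.509 mol, so m = 1.509 × 196.97 = 297.3 g.
Volume = m/ρ = 297.3 / 19.3 = 15.40 cm³.
Thickness = V/A = 15.40 / 172 = 0.0896 cm = 896 μm.

896 μm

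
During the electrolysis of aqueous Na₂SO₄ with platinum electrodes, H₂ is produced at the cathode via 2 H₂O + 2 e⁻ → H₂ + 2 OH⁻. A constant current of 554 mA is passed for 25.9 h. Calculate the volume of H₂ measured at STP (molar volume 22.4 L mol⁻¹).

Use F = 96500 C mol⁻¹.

Q = I·t = 0.5540 A × 93240 s = 51650 C.
n(e⁻) = Q/F = 51650 / 96500 = 0.5353 mol.
2 electrons are transferred per H₂ molecule, so n(H₂) = 0.5353 / 2 = 0.2676 mol.
V = n × V_m = 0.2676 × 22.4 = 6.00 L.

6.00 L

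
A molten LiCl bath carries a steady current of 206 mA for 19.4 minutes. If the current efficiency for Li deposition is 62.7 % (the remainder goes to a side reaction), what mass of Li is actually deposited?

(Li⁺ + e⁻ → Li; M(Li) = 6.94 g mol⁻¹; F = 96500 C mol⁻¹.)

0.0108 g

Q = I·t = 0.2060 × 1164.0 = 239.8 C.
n(e⁻) = 239.8/96500 = 0.002485 mol; theoretically n(Li) = 0.002485/1 = 0.002485 mol, m_theo = 0.01724 g.
At 62.7 % efficiency, m_actual = 0.627 × 0.01724 = 0.0108 g.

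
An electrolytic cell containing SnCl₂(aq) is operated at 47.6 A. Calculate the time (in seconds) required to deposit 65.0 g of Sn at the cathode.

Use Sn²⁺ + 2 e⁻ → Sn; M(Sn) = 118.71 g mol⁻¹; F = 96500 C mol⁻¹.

n(Sn) = m/M = 65.0 / 118.71 = 0.5476 mol.
Each Sn atom requires 2 electrons, so n(e⁻) = 2 × 0.5476 = 1.095 mol.
Q = n(e⁻)·F = 1.095 × 96500 = 105700 C.
t = Q/I = 105700 / 47.60 A = 2220 s.

2220 s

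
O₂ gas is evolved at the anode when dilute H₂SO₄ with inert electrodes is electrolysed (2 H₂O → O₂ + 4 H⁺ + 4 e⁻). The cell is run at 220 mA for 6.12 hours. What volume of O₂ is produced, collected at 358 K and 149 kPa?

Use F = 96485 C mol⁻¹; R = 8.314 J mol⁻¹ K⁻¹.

0.251 L

Q = I·t = 0.2200 A × 22032 s = 4847 C.
n(e⁻) = Q/F = 4847 / 96485 = 0.05024 mol.
4 electrons are transferred per O₂ molecule, so n(O₂) = 0.05024 / 4 = 0.01256 mol.
V = nRT/P = (0.01256 × 8.314 × 358) / (149 × 10³ Pa) = 2.51 × 10⁻⁴ m³ = 0.251 L.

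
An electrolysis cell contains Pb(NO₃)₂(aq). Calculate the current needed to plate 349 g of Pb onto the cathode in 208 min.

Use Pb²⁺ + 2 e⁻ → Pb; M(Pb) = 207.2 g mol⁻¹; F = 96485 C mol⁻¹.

n(Pb) = 349 / 207.2 = 1.684 mol.
n(e⁻) = 2 × 1.684 = 3.369 mol.
Q = n(e⁻)·F = 3.369 × 96485 = 325000 C.
I = Q/t = 325000 / 12480 s = 26.0 A.

26.0 A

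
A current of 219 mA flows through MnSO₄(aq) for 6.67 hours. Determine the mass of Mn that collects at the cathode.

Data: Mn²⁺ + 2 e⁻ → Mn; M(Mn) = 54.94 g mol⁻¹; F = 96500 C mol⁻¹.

Q = I·t = 0.2190 A × 24012 s = 5259 C.
n(e⁻) = Q/F = 5259 / 96500 = 0.05449 mol.
Mn²⁺ + 2 e⁻ → Mn, so n(Mn) = n(e⁻)/2 = 0.02725 mol.
m = n·M = 0.02725 × 54.94 = 1.50 g.

1.50 g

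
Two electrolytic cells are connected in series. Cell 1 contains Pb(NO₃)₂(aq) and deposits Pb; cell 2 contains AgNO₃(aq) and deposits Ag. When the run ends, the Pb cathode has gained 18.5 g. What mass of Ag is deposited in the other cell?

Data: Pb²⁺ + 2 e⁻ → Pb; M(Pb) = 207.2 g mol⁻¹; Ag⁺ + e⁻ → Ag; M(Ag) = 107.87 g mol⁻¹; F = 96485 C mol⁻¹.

n(Pb) = 18.5 / 207.2 = 0.08929 mol.
Since Pb²⁺ + 2 e⁻ → Pb, n(e⁻) passed = 2 × 0.08929 = 0.1786 mol.
Cells in series carry the same charge, so the same 0.1786 mol of electrons passes through cell 2.
Ag⁺ + e⁻ → Ag, so n(Ag) = 0.1786 / 1 = 0.1786 mol.
m(Ag) = 0.1786 × 107.87 = 19.3 g.

19.3 g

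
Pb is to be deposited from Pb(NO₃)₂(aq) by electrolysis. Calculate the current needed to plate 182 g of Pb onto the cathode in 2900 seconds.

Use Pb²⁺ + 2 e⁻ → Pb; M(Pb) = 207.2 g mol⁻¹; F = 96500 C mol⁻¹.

58.5 A

n(Pb) = 182 / 207.2 = 0.8784 mol.
n(e⁻) = 2 × 0.8784 = 1.757 mol.
Q = n(e⁻)·F = 1.757 × 96500 = 169500 C.
I = Q/t = 169500 / 2900.0 s = 58.5 A.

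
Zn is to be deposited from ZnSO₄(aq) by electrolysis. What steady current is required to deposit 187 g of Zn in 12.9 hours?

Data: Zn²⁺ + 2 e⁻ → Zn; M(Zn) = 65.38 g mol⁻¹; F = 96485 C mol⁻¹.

n(Zn) = 187 / 65.38 = 2.860 mol.
n(e⁻) = 2 × 2.860 = 5.720 mol.
Q = n(e⁻)·F = 5.720 × 96485 = 551900 C.
I = Q/t = 551900 / 46440 s = 11.9 A.

11.9 A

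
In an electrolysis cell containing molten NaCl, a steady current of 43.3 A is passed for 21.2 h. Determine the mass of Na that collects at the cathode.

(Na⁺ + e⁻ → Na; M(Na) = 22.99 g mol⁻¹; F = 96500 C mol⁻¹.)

Q = I·t = 43.30 A × 76320 s = 3305000 C.
n(e⁻) = Q/F = 3305000 / 96500 = 34.25 mol.
Na⁺ + e⁻ → Na, so n(Na) = n(e⁻)/1 = 34.25 mol.
m = n·M = 34.25 × 22.99 = 787 g.

787 g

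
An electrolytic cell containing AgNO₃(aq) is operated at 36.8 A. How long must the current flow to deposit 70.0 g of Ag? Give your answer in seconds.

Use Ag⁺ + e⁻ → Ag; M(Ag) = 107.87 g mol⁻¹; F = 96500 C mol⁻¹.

n(Ag) = m/M = 70.0 / 107.87 = 0.6489 mol.
Each Ag atom requires 1 electron, so n(e⁻) = 1 × 0.6489 = 0.6489 mol.
Q = n(e⁻)·F = 0.6489 × 96500 = 62620 C.
t = Q/I = 62620 / 36.80 A = 1702 s.

1700 s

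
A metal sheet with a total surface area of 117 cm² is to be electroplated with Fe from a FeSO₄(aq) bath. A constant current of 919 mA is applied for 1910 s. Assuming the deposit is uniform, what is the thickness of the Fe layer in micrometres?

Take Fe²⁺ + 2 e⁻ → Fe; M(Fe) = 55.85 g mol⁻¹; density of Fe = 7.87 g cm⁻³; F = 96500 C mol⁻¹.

Q = I·t = 0.9190 × 1910.0 = 1755 C; n(e⁻) = 0.01819 mol.
n(Fe) = n(e⁻)/2 = 0.009095 mol, so m = 0.009095 × 55.85 = 0.5079 g.
Volume = m/ρ = 0.5079 / 7.87 = 0.06454 cm³.
Thickness = V/A = 0.06454 / 117 = 5.52 × 10⁻⁴ cm = 5.52 μm.

5.52 μm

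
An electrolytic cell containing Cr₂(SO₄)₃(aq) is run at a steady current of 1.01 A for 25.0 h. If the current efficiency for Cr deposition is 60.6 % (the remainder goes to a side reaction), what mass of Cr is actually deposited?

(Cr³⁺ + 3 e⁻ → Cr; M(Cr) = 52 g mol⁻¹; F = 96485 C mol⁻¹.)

Q = I·t = 1.010 × 90000 = 90900 C.
n(e⁻) = 90900/96485 = 0.9421 mol; theoretically n(Cr) = 0.9421/3 = 0.3140 mol, m_theo = 16.33 g.
At 60.6 % efficiency, m_actual = 0.606 × 16.33 = 9.90 g.

9.90 g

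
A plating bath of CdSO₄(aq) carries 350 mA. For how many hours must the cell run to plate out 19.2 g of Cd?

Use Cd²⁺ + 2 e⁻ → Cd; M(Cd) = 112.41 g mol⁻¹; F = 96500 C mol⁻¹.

26.2 h

n(Cd) = m/M = 19.2 / 112.41 = 0.1708 mol.
Each Cd atom requires 2 electrons, so n(e⁻) = 2 × 0.1708 = 0.3416 mol.
Q = n(e⁻)·F = 0.3416 × 96500 = 32970 C.
t = Q/I = 32970 / 0.3500 A = 94190 s = 26.2 h.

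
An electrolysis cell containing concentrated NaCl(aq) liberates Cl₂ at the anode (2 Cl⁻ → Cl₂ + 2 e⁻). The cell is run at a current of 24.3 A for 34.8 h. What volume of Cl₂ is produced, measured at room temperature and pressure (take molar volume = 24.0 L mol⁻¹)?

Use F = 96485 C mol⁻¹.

Q = I·t = 24.30 A × 125280 s = 3044000 C.
n(e⁻) = Q/F = 3044000 / 96485 = 31.55 mol.
2 electrons are transferred per Cl₂ molecule, so n(Cl₂) = 31.55 / 2 = 15.78 mol.
V = n × V_m = 15.78 × 24.0 = 379 L.

379 L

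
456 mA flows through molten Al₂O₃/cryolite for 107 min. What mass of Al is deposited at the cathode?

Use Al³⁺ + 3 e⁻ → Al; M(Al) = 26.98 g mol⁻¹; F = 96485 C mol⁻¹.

0.273 g

Q = I·t = 0.4560 A × 6420.0 s = 2928 C.
n(e⁻) = Q/F = 2928 / 96485 = 0.03034 mol.
Al³⁺ + 3 e⁻ → Al, so n(Al) = n(e⁻)/3 = 0.01011 mol.
m = n·M = 0.01011 × 26.98 = 0.273 g.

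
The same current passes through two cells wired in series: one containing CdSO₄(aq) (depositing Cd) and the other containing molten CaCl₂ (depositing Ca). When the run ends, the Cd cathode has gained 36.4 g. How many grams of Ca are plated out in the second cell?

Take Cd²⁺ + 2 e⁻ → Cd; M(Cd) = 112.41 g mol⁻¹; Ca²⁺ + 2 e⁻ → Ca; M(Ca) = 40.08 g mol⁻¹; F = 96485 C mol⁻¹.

13.0 g

n(Cd) = 36.4 / 112.41 = 0.3238 mol.
Since Cd²⁺ + 2 e⁻ → Cd, n(e⁻) passed = 2 × 0.3238 = 0.6476 mol.
Cells in series carry the same charge, so the same 0.6476 mol of electrons passes through cell 2.
Ca²⁺ + 2 e⁻ → Ca, so n(Ca) = 0.6476 / 2 = 0.3238 mol.
m(Ca) = 0.3238 × 40.08 = 13.0 g.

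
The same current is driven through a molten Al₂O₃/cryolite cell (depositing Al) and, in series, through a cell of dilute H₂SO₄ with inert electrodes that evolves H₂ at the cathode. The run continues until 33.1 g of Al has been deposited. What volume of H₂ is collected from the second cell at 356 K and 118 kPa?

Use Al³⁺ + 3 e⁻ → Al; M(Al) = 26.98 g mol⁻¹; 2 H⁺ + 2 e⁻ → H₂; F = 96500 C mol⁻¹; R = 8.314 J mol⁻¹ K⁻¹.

n(Al) = 33.1 / 26.98 = 1.227 mol, so n(e⁻) = 3 × 1.227 = 3.681 mol.
The cells are in series, so the same 3.681 mol of electrons passes through the second cell.
2 H⁺ + 2 e⁻ → H₂ — 2 mol e⁻ per mol H₂, so n(H₂) = 3.681/2 = 1.840 mol.
V = nRT/P = (1.840 × 8.314 × 356) / (118 × 10³) = 0.0462 m³ = 46.2 L.

46.2 L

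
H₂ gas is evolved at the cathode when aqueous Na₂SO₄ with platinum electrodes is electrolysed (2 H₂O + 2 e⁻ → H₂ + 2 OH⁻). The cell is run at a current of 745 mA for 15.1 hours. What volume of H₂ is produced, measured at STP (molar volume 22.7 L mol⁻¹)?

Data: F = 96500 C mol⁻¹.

Q = I·t = 0.7450 A × 54360 s = 40500 C.
n(e⁻) = Q/F = 40500 / 96500 = 0.4197 mol.
2 electrons are transferred per H₂ molecule, so n(H₂) = 0.4197 / 2 = 0.2098 mol.
V = n × V_m = 0.2098 × 22.7 = 4.76 L.

4.76 L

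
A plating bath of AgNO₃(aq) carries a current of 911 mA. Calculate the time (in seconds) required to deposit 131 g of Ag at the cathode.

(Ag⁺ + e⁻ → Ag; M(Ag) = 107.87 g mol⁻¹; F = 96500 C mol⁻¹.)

n(Ag) = m/M = 131 / 107.87 = 1.214 mol.
Each Ag atom requires 1 electron, so n(e⁻) = 1 × 1.214 = 1.214 mol.
Q = n(e⁻)·F = 1.214 × 96500 = 117200 C.
t = Q/I = 117200 / 0.9110 A = 128600 s.

1.29 × 10⁵ s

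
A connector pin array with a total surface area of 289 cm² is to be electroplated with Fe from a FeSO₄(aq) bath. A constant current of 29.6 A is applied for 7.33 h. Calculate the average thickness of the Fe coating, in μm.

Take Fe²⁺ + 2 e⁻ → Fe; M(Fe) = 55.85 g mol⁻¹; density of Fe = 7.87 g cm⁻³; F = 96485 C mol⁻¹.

994 μm

Q = I·t = 29.60 × 26388 = 781100 C; n(e⁻) = 8.095 mol.
n(Fe) = n(e⁻)/2 = 4.048 mol, so m = 4.048 × 55.85 = 226.1 g.
Volume = m/ρ = 226.1 / 7.87 = 28.72 cm³.
Thickness = V/A = 28.72 / 289 = 0.0994 cm = 994 μm.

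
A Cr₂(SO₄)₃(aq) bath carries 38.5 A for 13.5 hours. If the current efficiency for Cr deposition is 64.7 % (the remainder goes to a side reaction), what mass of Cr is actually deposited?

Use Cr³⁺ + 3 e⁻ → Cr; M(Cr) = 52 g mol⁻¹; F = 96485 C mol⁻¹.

217 g

Q = I·t = 38.50 × 48600 = 1871000 C.
n(e⁻) = 1871000/96485 = 19.39 mol; theoretically n(Cr) = 19.39/3 = 6.464 mol, m_theo = 336.1 g.
At 64.7 % efficiency, m_actual = 0.647 × 336.1 = 217 g.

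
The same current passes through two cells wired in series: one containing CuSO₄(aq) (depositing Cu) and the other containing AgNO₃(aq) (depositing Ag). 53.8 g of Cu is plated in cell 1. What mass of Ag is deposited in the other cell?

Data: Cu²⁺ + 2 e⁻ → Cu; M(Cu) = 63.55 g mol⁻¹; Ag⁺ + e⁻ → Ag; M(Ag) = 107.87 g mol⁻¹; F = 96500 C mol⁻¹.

n(Cu) = 53.8 / 63.55 = 0.8466 mol.
Since Cu²⁺ + 2 e⁻ → Cu, n(e⁻) passed = 2 × 0.8466 = 1.693 mol.
Cells in series carry the same charge, so the same 1.693 mol of electrons passes through cell 2.
Ag⁺ + e⁻ → Ag, so n(Ag) = 1.693 / 1 = 1.693 mol.
m(Ag) = 1.693 × 107.87 = 183 g.

183 g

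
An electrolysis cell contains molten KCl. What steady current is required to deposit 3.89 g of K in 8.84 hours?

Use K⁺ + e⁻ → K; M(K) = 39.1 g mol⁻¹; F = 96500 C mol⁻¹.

n(K) = 3.89 / 39.1 = 0.09949 mol.
n(e⁻) = 1 × 0.09949 = 0.09949 mol.
Q = n(e⁻)·F = 0.09949 × 96500 = 9601 C.
I = Q/t = 9601 / 31824 s = 0.302 A.

0.302 A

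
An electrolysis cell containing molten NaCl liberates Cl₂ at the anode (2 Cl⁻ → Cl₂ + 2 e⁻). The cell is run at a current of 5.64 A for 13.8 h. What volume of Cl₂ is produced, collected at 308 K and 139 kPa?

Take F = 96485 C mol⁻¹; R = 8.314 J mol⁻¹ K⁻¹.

Q = I·t = 5.640 A × 49680 s = 280200 C.
n(e⁻) = Q/F = 280200 / 96485 = 2.904 mol.
2 electrons are transferred per Cl₂ molecule, so n(Cl₂) = 2.904 / 2 = 1.452 mol.
V = nRT/P = (1.452 × 8.314 × 308) / (139 × 10³ Pa) = 0.0267 m³ = 26.7 L.

26.7 L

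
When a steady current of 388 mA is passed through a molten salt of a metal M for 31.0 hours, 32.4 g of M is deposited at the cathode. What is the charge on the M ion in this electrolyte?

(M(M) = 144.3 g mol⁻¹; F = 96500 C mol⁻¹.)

Q = I·t = 0.3880 A × 111600 s = 43300 C, so n(e⁻) = 43300/96500 = 0.4487 mol.
n(M) deposited = 32.4 / 144.3 = 0.2245 mol.
Electrons per atom = n(e⁻)/n(M) = 0.4487 / 0.2245 = 2.00 ≈ 2, so the ion is M²⁺.

+2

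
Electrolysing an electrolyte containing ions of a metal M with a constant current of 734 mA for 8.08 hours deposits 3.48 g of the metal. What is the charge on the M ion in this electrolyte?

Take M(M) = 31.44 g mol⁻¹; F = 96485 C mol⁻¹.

+2

Q = I·t = 0.7340 A × 29088 s = 21350 C, so n(e⁻) = 21350/96485 = 0.2213 mol.
n(M) deposited = 3.48 / 31.44 = 0.1107 mol.
Electrons per atom = n(e⁻)/n(M) = 0.2213 / 0.1107 = 2.00 ≈ 2, so the ion is M²⁺.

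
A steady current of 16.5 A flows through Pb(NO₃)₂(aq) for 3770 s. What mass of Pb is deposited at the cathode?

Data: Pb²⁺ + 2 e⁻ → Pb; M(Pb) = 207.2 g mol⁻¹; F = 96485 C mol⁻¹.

Q = I·t = 16.50 A × 3770.0 s = 62200 C.
n(e⁻) = Q/F = 62200 / 96485 = 0.6447 mol.
Pb²⁺ + 2 e⁻ → Pb, so n(Pb) = n(e⁻)/2 = 0.3224 mol.
m = n·M = 0.3224 × 207.2 = 66.8 g.

66.8 g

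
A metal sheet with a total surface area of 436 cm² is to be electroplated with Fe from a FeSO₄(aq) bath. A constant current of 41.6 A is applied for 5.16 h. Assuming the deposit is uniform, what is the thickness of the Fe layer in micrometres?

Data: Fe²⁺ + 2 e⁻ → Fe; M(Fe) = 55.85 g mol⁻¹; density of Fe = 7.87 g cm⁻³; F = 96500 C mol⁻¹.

Q = I·t = 41.60 × 18576 = 772800 C; n(e⁻) = 8.008 mol.
n(Fe) = n(e⁻)/2 = 4.004 mol, so m = 4.004 × 55.85 = 223.6 g.
Volume = m/ρ = 223.6 / 7.87 = 28.41 cm³.
Thickness = V/A = 28.41 / 436 = 0.0652 cm = 652 μm.

652 μm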